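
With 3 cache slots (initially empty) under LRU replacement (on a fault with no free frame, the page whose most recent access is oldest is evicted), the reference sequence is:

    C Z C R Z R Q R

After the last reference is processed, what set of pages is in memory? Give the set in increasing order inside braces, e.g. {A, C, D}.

C: miss, frames {C}
Z: miss, frames {C,Z}
C: hit
R: miss, frames {Z,C,R}
Z: hit
R: hit
Q: miss, evict C, frames {Z,R,Q}
R: hit

{Q, R, Z}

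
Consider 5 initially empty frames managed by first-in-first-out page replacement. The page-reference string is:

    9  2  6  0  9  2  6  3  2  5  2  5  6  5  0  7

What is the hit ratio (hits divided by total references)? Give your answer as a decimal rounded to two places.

0.56

9 -> fault, frames {9}
2 -> fault, frames {9,2}
6 -> fault, frames {9,2,6}
0 -> fault, frames {9,2,6,0}
9 -> hit
2 -> hit
6 -> hit
3 -> fault, frames {9,2,6,0,3}
2 -> hit
5 -> fault, evict 9, frames {2,6,0,3,5}
2 -> hit
5 -> hit
6 -> hit
5 -> hit
0 -> hit
7 -> fault, evict 2, frames {6,0,3,5,7}
Hits: 9 of 16 references → 9/16 = 0.5625.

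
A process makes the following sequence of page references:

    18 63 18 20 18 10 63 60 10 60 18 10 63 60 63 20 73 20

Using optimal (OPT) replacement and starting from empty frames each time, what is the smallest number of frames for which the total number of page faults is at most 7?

f=1: 18 faults
f=2: 11 faults
f=3: 8 faults
f=4: 7 faults
f=5: 6 faults
f=6: 6 faults
Smallest f with faults ≤ 7 is 4.

4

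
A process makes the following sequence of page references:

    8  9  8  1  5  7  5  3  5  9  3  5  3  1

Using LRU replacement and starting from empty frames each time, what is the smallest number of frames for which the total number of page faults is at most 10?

f=1: 14 faults
f=2: 10 faults
f=3: 8 faults
f=4: 8 faults
f=5: 7 faults
f=6: 6 faults
Smallest f with faults ≤ 10 is 2.

2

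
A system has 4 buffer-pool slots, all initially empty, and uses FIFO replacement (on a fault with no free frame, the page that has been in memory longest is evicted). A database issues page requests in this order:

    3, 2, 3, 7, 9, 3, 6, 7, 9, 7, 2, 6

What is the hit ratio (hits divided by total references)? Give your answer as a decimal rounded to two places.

3 → miss, frames (3)
2 → miss, frames (3 2)
3 → hit
7 → miss, frames (3 2 7)
9 → miss, frames (3 2 7 9)
3 → hit
6 → miss, evict 3, frames (2 7 9 6)
7 → hit
9 → hit
7 → hit
2 → hit
6 → hit
Hits: 7 of 12 references → 7/12 = 0.5833.

0.58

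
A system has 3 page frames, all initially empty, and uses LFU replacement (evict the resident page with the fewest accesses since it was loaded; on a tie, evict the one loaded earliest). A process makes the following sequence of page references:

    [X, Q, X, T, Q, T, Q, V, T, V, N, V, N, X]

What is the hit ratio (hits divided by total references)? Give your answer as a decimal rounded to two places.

X -> miss, frames {X}
Q -> miss, frames {X,Q}
X -> hit
T -> miss, frames {X,Q,T}
Q -> hit
T -> hit
Q -> hit
V -> miss, evict X, frames {Q,T,V}
T -> hit
V -> hit
N -> miss, evict V, frames {Q,T,N}
V -> miss, evict N, frames {Q,T,V}
N -> miss, evict V, frames {Q,T,N}
X -> miss, evict N, frames {Q,T,X}
Hits: 6 of 14 references → 6/14 = 0.4286.

0.43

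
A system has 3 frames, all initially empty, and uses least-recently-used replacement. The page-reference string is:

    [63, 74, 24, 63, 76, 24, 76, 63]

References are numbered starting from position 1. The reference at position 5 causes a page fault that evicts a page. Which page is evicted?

74

pos 1: 63: miss, frames {63}
pos 2: 74: miss, frames {63,74}
pos 3: 24: miss, frames {63,74,24}
pos 4: 63: hit
pos 5: 76: miss, evict 74, frames {24,63,76}
At position 5, page 74 is evicted.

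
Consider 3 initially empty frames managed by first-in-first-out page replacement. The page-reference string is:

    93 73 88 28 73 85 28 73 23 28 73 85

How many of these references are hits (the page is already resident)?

3

93 -> miss, frames {93}
73 -> miss, frames {93,73}
88 -> miss, frames {93,73,88}
28 -> miss, evict 93, frames {73,88,28}
73 -> hit
85 -> miss, evict 73, frames {88,28,85}
28 -> hit
73 -> miss, evict 88, frames {28,85,73}
23 -> miss, evict 28, frames {85,73,23}
28 -> miss, evict 85, frames {73,23,28}
73 -> hit
85 -> miss, evict 73, frames {23,28,85}
Hits: 3.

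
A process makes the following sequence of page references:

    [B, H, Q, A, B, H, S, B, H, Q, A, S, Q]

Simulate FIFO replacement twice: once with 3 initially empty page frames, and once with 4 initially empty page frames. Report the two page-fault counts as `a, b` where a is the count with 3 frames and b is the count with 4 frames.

3 frames: F F F F F F F . . F F . . → 9 faults.
4 frames: F F F F . . F F F F F F . → 10 faults.
10 > 9: adding a frame increased faults — Belady's anomaly.

9, 10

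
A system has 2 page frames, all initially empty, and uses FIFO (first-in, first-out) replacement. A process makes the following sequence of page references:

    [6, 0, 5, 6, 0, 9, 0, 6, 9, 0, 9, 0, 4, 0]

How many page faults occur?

11

6 -> miss, frames (6)
0 -> miss, frames (6 0)
5 -> miss, evict 6, frames (0 5)
6 -> miss, evict 0, frames (5 6)
0 -> miss, evict 5, frames (6 0)
9 -> miss, evict 6, frames (0 9)
0 -> hit
6 -> miss, evict 0, frames (9 6)
9 -> hit
0 -> miss, evict 9, frames (6 0)
9 -> miss, evict 6, frames (0 9)
0 -> hit
4 -> miss, evict 0, frames (9 4)
0 -> miss, evict 9, frames (4 0)
Page faults: 11.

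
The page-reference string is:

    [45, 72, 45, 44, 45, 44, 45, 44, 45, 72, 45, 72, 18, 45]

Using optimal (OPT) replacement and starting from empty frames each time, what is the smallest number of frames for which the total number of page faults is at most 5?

f=1: 14 faults
f=2: 5 faults
f=3: 4 faults
f=4: 4 faults
Smallest f with faults ≤ 5 is 2.

2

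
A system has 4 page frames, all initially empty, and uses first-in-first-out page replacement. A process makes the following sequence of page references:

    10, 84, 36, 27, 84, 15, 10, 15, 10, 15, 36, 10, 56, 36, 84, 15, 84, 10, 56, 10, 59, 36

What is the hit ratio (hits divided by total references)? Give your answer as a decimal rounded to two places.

10 → miss, frames {10}
84 → miss, frames {10,84}
36 → miss, frames {10,84,36}
27 → miss, frames {10,84,36,27}
84 → hit
15 → miss, evict 10, frames {84,36,27,15}
10 → miss, evict 84, frames {36,27,15,10}
15 → hit
10 → hit
15 → hit
36 → hit
10 → hit
56 → miss, evict 36, frames {27,15,10,56}
36 → miss, evict 27, frames {15,10,56,36}
84 → miss, evict 15, frames {10,56,36,84}
15 → miss, evict 10, frames {56,36,84,15}
84 → hit
10 → miss, evict 56, frames {36,84,15,10}
56 → miss, evict 36, frames {84,15,10,56}
10 → hit
59 → miss, evict 84, frames {15,10,56,59}
36 → miss, evict 15, frames {10,56,59,36}
Hits: 8 of 22 references → 8/22 = 0.3636.

0.36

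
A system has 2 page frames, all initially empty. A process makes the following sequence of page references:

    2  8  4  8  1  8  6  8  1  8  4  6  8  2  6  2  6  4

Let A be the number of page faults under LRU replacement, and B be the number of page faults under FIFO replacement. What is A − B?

-2

Under LRU: F F F . F . F . F . F F F F F . . F → 12 faults.
Under FIFO: F F F . F F F . F F F F F F F . . F → 14 faults.
A − B = 12 − 14 = -2.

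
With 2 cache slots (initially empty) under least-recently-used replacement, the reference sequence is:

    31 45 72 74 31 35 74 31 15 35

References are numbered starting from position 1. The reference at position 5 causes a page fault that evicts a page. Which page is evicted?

72

pos 1: 31 → miss, frames [31]
pos 2: 45 → miss, frames [31, 45]
pos 3: 72 → miss, evict 31, frames [45, 72]
pos 4: 74 → miss, evict 45, frames [72, 74]
pos 5: 31 → miss, evict 72, frames [74, 31]
At position 5, page 72 is evicted.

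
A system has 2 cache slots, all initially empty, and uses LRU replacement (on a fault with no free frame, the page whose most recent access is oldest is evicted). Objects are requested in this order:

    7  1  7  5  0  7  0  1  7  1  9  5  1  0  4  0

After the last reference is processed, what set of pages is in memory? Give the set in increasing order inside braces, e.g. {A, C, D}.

7 → miss, frames [7]
1 → miss, frames [7, 1]
7 → hit
5 → miss, evict 1, frames [7, 5]
0 → miss, evict 7, frames [5, 0]
7 → miss, evict 5, frames [0, 7]
0 → hit
1 → miss, evict 7, frames [0, 1]
7 → miss, evict 0, frames [1, 7]
1 → hit
9 → miss, evict 7, frames [1, 9]
5 → miss, evict 1, frames [9, 5]
1 → miss, evict 9, frames [5, 1]
0 → miss, evict 5, frames [1, 0]
4 → miss, evict 1, frames [0, 4]
0 → hit

{0, 4}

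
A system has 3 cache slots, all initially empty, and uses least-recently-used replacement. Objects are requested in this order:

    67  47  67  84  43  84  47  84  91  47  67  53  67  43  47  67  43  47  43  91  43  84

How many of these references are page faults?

12

67: fault, frames (67)
47: fault, frames (67 47)
67: hit
84: fault, frames (47 67 84)
43: fault, evict 47, frames (67 84 43)
84: hit
47: fault, evict 67, frames (43 84 47)
84: hit
91: fault, evict 43, frames (47 84 91)
47: hit
67: fault, evict 84, frames (91 47 67)
53: fault, evict 91, frames (47 67 53)
67: hit
43: fault, evict 47, frames (53 67 43)
47: fault, evict 53, frames (67 43 47)
67: hit
43: hit
47: hit
43: hit
91: fault, evict 67, frames (47 43 91)
43: hit
84: fault, evict 47, frames (91 43 84)
Page faults: 12.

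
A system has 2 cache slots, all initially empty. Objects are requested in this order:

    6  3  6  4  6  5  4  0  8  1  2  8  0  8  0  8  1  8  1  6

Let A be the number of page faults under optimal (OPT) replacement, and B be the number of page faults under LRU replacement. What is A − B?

-2

Under OPT: F F . F . F . F F F F . F . . . F . . F → 11 faults.
Under LRU: F F . F . F F F F F F F F . . . F . . F → 13 faults.
A − B = 11 − 13 = -2.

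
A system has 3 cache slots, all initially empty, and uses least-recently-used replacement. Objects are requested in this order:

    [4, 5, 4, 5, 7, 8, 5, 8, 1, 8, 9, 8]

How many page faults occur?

4 → fault, frames (4)
5 → fault, frames (4 5)
4 → hit
5 → hit
7 → fault, frames (4 5 7)
8 → fault, evict 4, frames (5 7 8)
5 → hit
8 → hit
1 → fault, evict 7, frames (5 8 1)
8 → hit
9 → fault, evict 5, frames (1 8 9)
8 → hit
Page faults: 6.

6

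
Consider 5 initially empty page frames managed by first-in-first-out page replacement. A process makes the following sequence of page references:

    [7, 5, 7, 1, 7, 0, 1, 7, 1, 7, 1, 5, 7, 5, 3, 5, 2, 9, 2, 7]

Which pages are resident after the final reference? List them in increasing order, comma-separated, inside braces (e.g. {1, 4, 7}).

7: fault, frames [7]
5: fault, frames [7, 5]
7: hit
1: fault, frames [7, 5, 1]
7: hit
0: fault, frames [7, 5, 1, 0]
1: hit
7: hit
1: hit
7: hit
1: hit
5: hit
7: hit
5: hit
3: fault, frames [7, 5, 1, 0, 3]
5: hit
2: fault, evict 7, frames [5, 1, 0, 3, 2]
9: fault, evict 5, frames [1, 0, 3, 2, 9]
2: hit
7: fault, evict 1, frames [0, 3, 2, 9, 7]

{0, 2, 3, 7, 9}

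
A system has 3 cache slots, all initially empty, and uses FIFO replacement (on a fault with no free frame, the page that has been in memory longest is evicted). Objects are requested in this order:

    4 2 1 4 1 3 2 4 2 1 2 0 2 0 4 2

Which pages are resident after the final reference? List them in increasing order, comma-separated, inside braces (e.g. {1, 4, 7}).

{0, 2, 4}

4 → miss, frames (4)
2 → miss, frames (4 2)
1 → miss, frames (4 2 1)
4 → hit
1 → hit
3 → miss, evict 4, frames (2 1 3)
2 → hit
4 → miss, evict 2, frames (1 3 4)
2 → miss, evict 1, frames (3 4 2)
1 → miss, evict 3, frames (4 2 1)
2 → hit
0 → miss, evict 4, frames (2 1 0)
2 → hit
0 → hit
4 → miss, evict 2, frames (1 0 4)
2 → miss, evict 1, frames (0 4 2)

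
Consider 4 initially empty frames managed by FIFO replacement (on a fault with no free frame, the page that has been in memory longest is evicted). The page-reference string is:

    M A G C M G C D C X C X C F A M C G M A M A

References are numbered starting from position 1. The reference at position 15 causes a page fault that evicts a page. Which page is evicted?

C

pos 1: M → miss, frames (M)
pos 2: A → miss, frames (M A)
pos 3: G → miss, frames (M A G)
pos 4: C → miss, frames (M A G C)
pos 5: M → hit
pos 6: G → hit
pos 7: C → hit
pos 8: D → miss, evict M, frames (A G C D)
pos 9: C → hit
pos 10: X → miss, evict A, frames (G C D X)
pos 11: C → hit
pos 12: X → hit
pos 13: C → hit
pos 14: F → miss, evict G, frames (C D X F)
pos 15: A → miss, evict C, frames (D X F A)
At position 15, page C is evicted.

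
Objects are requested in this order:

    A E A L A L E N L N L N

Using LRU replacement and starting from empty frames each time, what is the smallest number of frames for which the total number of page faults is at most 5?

3

f=1: 12 faults
f=2: 6 faults
f=3: 4 faults
f=4: 4 faults
Smallest f with faults ≤ 5 is 3.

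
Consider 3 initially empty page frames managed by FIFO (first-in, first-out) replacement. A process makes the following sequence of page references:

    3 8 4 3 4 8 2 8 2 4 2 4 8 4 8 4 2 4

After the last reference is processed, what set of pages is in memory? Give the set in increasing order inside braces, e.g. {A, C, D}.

3 → miss, frames (3)
8 → miss, frames (3 8)
4 → miss, frames (3 8 4)
3 → hit
4 → hit
8 → hit
2 → miss, evict 3, frames (8 4 2)
8 → hit
2 → hit
4 → hit
2 → hit
4 → hit
8 → hit
4 → hit
8 → hit
4 → hit
2 → hit
4 → hit

{2, 4, 8}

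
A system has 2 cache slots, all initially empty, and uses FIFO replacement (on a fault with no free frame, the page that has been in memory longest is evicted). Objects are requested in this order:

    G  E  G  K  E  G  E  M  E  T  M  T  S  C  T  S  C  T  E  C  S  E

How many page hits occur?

5

G → miss, frames (G)
E → miss, frames (G E)
G → hit
K → miss, evict G, frames (E K)
E → hit
G → miss, evict E, frames (K G)
E → miss, evict K, frames (G E)
M → miss, evict G, frames (E M)
E → hit
T → miss, evict E, frames (M T)
M → hit
T → hit
S → miss, evict M, frames (T S)
C → miss, evict T, frames (S C)
T → miss, evict S, frames (C T)
S → miss, evict C, frames (T S)
C → miss, evict T, frames (S C)
T → miss, evict S, frames (C T)
E → miss, evict C, frames (T E)
C → miss, evict T, frames (E C)
S → miss, evict E, frames (C S)
E → miss, evict C, frames (S E)
Hits: 5.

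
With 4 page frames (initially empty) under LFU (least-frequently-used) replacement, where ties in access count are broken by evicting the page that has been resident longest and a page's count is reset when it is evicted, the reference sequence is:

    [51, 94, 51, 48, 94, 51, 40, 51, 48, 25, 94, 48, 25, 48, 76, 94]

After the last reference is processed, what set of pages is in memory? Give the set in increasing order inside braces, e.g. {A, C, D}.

{48, 51, 76, 94}

51: miss, frames [51]
94: miss, frames [51, 94]
51: hit
48: miss, frames [51, 94, 48]
94: hit
51: hit
40: miss, frames [51, 94, 48, 40]
51: hit
48: hit
25: miss, evict 40, frames [51, 94, 48, 25]
94: hit
48: hit
25: hit
48: hit
76: miss, evict 25, frames [51, 94, 48, 76]
94: hit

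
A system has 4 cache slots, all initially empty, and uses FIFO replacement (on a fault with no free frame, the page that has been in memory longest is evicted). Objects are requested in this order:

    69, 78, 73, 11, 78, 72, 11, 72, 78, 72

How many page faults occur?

5

69 -> fault, frames [69]
78 -> fault, frames [69, 78]
73 -> fault, frames [69, 78, 73]
11 -> fault, frames [69, 78, 73, 11]
78 -> hit
72 -> fault, evict 69, frames [78, 73, 11, 72]
11 -> hit
72 -> hit
78 -> hit
72 -> hit
Page faults: 5.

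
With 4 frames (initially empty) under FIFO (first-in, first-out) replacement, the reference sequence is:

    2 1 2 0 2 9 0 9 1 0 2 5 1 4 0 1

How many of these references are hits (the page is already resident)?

9

2 -> fault, frames {2}
1 -> fault, frames {2,1}
2 -> hit
0 -> fault, frames {2,1,0}
2 -> hit
9 -> fault, frames {2,1,0,9}
0 -> hit
9 -> hit
1 -> hit
0 -> hit
2 -> hit
5 -> fault, evict 2, frames {1,0,9,5}
1 -> hit
4 -> fault, evict 1, frames {0,9,5,4}
0 -> hit
1 -> fault, evict 0, frames {9,5,4,1}
Hits: 9.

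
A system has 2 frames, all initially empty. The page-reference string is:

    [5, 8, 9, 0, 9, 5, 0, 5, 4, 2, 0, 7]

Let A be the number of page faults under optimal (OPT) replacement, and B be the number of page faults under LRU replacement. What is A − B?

Under OPT: F F F F . F . . F F . F → 8 faults.
Under LRU: F F F F . F F . F F F F → 10 faults.
A − B = 8 − 10 = -2.

-2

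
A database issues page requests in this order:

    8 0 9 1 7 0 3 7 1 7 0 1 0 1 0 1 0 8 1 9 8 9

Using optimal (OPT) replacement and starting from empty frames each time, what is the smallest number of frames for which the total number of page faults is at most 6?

6

f=1: 22 faults
f=2: 10 faults
f=3: 9 faults
f=4: 8 faults
f=5: 7 faults
f=6: 6 faults
Smallest f with faults ≤ 6 is 6.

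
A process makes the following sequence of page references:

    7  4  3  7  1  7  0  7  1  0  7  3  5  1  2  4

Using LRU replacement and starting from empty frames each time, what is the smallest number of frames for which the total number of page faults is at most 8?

5

f=1: 16 faults
f=2: 14 faults
f=3: 10 faults
f=4: 9 faults
f=5: 8 faults
f=6: 8 faults
f=7: 7 faults
Smallest f with faults ≤ 8 is 5.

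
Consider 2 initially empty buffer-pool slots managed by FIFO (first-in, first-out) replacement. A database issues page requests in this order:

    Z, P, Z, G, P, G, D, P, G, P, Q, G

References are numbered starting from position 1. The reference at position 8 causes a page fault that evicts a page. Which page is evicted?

pos 1: Z: miss, frames (Z)
pos 2: P: miss, frames (Z P)
pos 3: Z: hit
pos 4: G: miss, evict Z, frames (P G)
pos 5: P: hit
pos 6: G: hit
pos 7: D: miss, evict P, frames (G D)
pos 8: P: miss, evict G, frames (D P)
At position 8, page G is evicted.

G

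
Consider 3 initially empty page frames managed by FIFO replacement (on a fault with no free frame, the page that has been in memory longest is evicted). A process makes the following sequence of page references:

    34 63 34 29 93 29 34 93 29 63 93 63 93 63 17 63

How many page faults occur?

34 → miss, frames [34]
63 → miss, frames [34, 63]
34 → hit
29 → miss, frames [34, 63, 29]
93 → miss, evict 34, frames [63, 29, 93]
29 → hit
34 → miss, evict 63, frames [29, 93, 34]
93 → hit
29 → hit
63 → miss, evict 29, frames [93, 34, 63]
93 → hit
63 → hit
93 → hit
63 → hit
17 → miss, evict 93, frames [34, 63, 17]
63 → hit
Page faults: 7.

7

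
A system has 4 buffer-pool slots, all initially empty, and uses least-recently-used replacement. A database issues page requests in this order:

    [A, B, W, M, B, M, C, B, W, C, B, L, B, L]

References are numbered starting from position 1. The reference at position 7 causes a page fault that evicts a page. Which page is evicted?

A

pos 1: A: fault, frames [A]
pos 2: B: fault, frames [A, B]
pos 3: W: fault, frames [A, B, W]
pos 4: M: fault, frames [A, B, W, M]
pos 5: B: hit
pos 6: M: hit
pos 7: C: fault, evict A, frames [W, B, M, C]
At position 7, page A is evicted.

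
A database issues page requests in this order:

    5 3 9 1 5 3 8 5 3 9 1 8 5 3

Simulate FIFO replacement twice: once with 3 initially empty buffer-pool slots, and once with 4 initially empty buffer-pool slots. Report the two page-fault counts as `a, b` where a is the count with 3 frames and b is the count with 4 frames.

11, 12

3 frames: F F F F F F F . . F F . F F → 11 faults.
4 frames: F F F F . . F F F F F F F F → 12 faults.
12 > 11: adding a frame increased faults — Belady's anomaly.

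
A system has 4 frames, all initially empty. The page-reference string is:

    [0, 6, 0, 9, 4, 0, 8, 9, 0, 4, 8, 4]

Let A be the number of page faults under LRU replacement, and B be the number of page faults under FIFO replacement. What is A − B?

-1

Under LRU: F F . F F . F . . . . . → 5 faults.
Under FIFO: F F . F F . F . F . . . → 6 faults.
A − B = 5 − 6 = -1.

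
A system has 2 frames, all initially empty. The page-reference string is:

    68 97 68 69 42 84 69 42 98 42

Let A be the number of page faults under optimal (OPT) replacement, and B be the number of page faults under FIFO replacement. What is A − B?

-1

Under OPT: F F . F F F . F F . → 7 faults.
Under FIFO: F F . F F F F F F . → 8 faults.
A − B = 7 − 8 = -1.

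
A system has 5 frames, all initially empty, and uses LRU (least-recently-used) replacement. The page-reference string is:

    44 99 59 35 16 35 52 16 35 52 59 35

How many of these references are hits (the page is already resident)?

6

44 → miss, frames [44]
99 → miss, frames [44, 99]
59 → miss, frames [44, 99, 59]
35 → miss, frames [44, 99, 59, 35]
16 → miss, frames [44, 99, 59, 35, 16]
35 → hit
52 → miss, evict 44, frames [99, 59, 16, 35, 52]
16 → hit
35 → hit
52 → hit
59 → hit
35 → hit
Hits: 6.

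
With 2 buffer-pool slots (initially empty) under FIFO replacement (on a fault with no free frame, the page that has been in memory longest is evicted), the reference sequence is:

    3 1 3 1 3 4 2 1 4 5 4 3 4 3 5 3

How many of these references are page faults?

11

3 -> fault, frames [3]
1 -> fault, frames [3, 1]
3 -> hit
1 -> hit
3 -> hit
4 -> fault, evict 3, frames [1, 4]
2 -> fault, evict 1, frames [4, 2]
1 -> fault, evict 4, frames [2, 1]
4 -> fault, evict 2, frames [1, 4]
5 -> fault, evict 1, frames [4, 5]
4 -> hit
3 -> fault, evict 4, frames [5, 3]
4 -> fault, evict 5, frames [3, 4]
3 -> hit
5 -> fault, evict 3, frames [4, 5]
3 -> fault, evict 4, frames [5, 3]
Page faults: 11.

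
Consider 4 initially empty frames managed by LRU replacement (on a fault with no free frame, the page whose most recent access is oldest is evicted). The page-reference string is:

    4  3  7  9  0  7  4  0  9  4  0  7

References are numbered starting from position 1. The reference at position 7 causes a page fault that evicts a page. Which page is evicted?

3

pos 1: 4 -> fault, frames (4)
pos 2: 3 -> fault, frames (4 3)
pos 3: 7 -> fault, frames (4 3 7)
pos 4: 9 -> fault, frames (4 3 7 9)
pos 5: 0 -> fault, evict 4, frames (3 7 9 0)
pos 6: 7 -> hit
pos 7: 4 -> fault, evict 3, frames (9 0 7 4)
At position 7, page 3 is evicted.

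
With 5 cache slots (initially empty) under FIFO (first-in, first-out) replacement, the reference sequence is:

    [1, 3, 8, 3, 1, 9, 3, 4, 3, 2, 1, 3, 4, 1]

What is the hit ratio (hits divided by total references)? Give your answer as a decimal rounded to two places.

0.43

1 → miss, frames (1)
3 → miss, frames (1 3)
8 → miss, frames (1 3 8)
3 → hit
1 → hit
9 → miss, frames (1 3 8 9)
3 → hit
4 → miss, frames (1 3 8 9 4)
3 → hit
2 → miss, evict 1, frames (3 8 9 4 2)
1 → miss, evict 3, frames (8 9 4 2 1)
3 → miss, evict 8, frames (9 4 2 1 3)
4 → hit
1 → hit
Hits: 6 of 14 references → 6/14 = 0.4286.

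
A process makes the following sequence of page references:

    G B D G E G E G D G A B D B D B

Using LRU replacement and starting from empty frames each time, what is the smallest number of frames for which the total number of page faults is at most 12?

2

f=1: 16 faults
f=2: 9 faults
f=3: 7 faults
f=4: 6 faults
f=5: 5 faults
Smallest f with faults ≤ 12 is 2.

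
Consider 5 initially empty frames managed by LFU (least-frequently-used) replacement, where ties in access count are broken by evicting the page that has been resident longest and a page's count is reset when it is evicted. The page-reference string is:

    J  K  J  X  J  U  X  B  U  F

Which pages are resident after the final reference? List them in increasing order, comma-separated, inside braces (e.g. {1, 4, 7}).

{B, F, J, U, X}

J → miss, frames [J]
K → miss, frames [J, K]
J → hit
X → miss, frames [J, K, X]
J → hit
U → miss, frames [J, K, X, U]
X → hit
B → miss, frames [J, K, X, U, B]
U → hit
F → miss, evict K, frames [J, X, U, B, F]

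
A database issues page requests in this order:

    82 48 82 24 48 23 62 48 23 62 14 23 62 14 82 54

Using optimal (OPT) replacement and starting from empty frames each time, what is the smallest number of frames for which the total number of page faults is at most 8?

f=1: 16 faults
f=2: 10 faults
f=3: 8 faults
f=4: 7 faults
f=5: 7 faults
f=6: 7 faults
f=7: 7 faults
Smallest f with faults ≤ 8 is 3.

3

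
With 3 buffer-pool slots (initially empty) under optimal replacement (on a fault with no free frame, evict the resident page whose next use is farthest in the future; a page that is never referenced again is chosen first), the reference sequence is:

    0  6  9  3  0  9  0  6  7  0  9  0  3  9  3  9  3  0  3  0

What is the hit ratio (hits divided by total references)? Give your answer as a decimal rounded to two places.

0.65

0 → fault, frames [0]
6 → fault, frames [0, 6]
9 → fault, frames [0, 6, 9]
3 → fault, evict 6, frames [0, 9, 3]
0 → hit
9 → hit
0 → hit
6 → fault, evict 3, frames [0, 9, 6]
7 → fault, evict 6, frames [0, 9, 7]
0 → hit
9 → hit
0 → hit
3 → fault, evict 7, frames [0, 9, 3]
9 → hit
3 → hit
9 → hit
3 → hit
0 → hit
3 → hit
0 → hit
Hits: 13 of 20 references → 13/20 = 0.6500.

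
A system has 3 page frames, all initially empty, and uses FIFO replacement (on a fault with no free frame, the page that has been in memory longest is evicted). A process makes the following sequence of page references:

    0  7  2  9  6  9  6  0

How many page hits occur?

2

0 → miss, frames {0}
7 → miss, frames {0,7}
2 → miss, frames {0,7,2}
9 → miss, evict 0, frames {7,2,9}
6 → miss, evict 7, frames {2,9,6}
9 → hit
6 → hit
0 → miss, evict 2, frames {9,6,0}
Hits: 2.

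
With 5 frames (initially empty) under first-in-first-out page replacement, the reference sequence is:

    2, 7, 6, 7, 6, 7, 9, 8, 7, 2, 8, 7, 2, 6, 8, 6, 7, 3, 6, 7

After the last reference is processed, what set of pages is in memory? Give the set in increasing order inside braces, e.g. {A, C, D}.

{3, 6, 7, 8, 9}

2: fault, frames [2]
7: fault, frames [2, 7]
6: fault, frames [2, 7, 6]
7: hit
6: hit
7: hit
9: fault, frames [2, 7, 6, 9]
8: fault, frames [2, 7, 6, 9, 8]
7: hit
2: hit
8: hit
7: hit
2: hit
6: hit
8: hit
6: hit
7: hit
3: fault, evict 2, frames [7, 6, 9, 8, 3]
6: hit
7: hit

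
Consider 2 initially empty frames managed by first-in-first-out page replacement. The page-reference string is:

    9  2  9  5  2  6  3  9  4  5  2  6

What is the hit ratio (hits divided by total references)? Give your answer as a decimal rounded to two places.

9 → fault, frames (9)
2 → fault, frames (9 2)
9 → hit
5 → fault, evict 9, frames (2 5)
2 → hit
6 → fault, evict 2, frames (5 6)
3 → fault, evict 5, frames (6 3)
9 → fault, evict 6, frames (3 9)
4 → fault, evict 3, frames (9 4)
5 → fault, evict 9, frames (4 5)
2 → fault, evict 4, frames (5 2)
6 → fault, evict 5, frames (2 6)
Hits: 2 of 12 references → 2/12 = 0.1667.

0.17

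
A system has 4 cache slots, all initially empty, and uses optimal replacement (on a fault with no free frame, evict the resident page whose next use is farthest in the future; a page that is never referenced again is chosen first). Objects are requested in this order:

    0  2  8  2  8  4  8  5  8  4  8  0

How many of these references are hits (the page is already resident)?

0 -> fault, frames [0]
2 -> fault, frames [0, 2]
8 -> fault, frames [0, 2, 8]
2 -> hit
8 -> hit
4 -> fault, frames [0, 2, 8, 4]
8 -> hit
5 -> fault, evict 2, frames [0, 8, 4, 5]
8 -> hit
4 -> hit
8 -> hit
0 -> hit
Hits: 7.

7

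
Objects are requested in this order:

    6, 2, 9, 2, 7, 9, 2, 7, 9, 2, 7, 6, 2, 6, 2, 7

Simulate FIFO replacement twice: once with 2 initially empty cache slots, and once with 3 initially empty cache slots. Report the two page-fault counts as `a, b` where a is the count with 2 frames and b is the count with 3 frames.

10, 6

2 frames: F F F . F . F . F . F F F . . F → 10 faults.
3 frames: F F F . F . . . . . . F F . . . → 6 faults.
6 < 10: adding a frame reduced faults, as is typical.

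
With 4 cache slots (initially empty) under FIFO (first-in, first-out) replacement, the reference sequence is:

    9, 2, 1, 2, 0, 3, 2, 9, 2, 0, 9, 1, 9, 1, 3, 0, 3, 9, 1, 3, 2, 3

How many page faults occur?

9: miss, frames {9}
2: miss, frames {9,2}
1: miss, frames {9,2,1}
2: hit
0: miss, frames {9,2,1,0}
3: miss, evict 9, frames {2,1,0,3}
2: hit
9: miss, evict 2, frames {1,0,3,9}
2: miss, evict 1, frames {0,3,9,2}
0: hit
9: hit
1: miss, evict 0, frames {3,9,2,1}
9: hit
1: hit
3: hit
0: miss, evict 3, frames {9,2,1,0}
3: miss, evict 9, frames {2,1,0,3}
9: miss, evict 2, frames {1,0,3,9}
1: hit
3: hit
2: miss, evict 1, frames {0,3,9,2}
3: hit
Page faults: 12.

12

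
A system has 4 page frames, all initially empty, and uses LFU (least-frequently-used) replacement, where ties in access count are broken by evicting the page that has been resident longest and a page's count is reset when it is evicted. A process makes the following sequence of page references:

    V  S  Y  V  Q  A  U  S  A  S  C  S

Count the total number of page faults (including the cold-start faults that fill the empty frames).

8

V: miss, frames {V}
S: miss, frames {V,S}
Y: miss, frames {V,S,Y}
V: hit
Q: miss, frames {V,S,Y,Q}
A: miss, evict S, frames {V,Y,Q,A}
U: miss, evict Y, frames {V,Q,A,U}
S: miss, evict Q, frames {V,A,U,S}
A: hit
S: hit
C: miss, evict U, frames {V,A,S,C}
S: hit
Page faults: 8.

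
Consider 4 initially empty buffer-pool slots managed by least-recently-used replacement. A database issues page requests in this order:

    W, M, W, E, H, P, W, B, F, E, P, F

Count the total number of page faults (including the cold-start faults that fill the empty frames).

9

W: miss, frames [W]
M: miss, frames [W, M]
W: hit
E: miss, frames [M, W, E]
H: miss, frames [M, W, E, H]
P: miss, evict M, frames [W, E, H, P]
W: hit
B: miss, evict E, frames [H, P, W, B]
F: miss, evict H, frames [P, W, B, F]
E: miss, evict P, frames [W, B, F, E]
P: miss, evict W, frames [B, F, E, P]
F: hit
Page faults: 9.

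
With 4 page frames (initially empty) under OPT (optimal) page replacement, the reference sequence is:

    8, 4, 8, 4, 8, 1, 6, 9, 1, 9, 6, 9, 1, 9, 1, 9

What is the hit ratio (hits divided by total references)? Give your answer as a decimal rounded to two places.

8 -> miss, frames {8}
4 -> miss, frames {8,4}
8 -> hit
4 -> hit
8 -> hit
1 -> miss, frames {8,4,1}
6 -> miss, frames {8,4,1,6}
9 -> miss, evict 4, frames {8,1,6,9}
1 -> hit
9 -> hit
6 -> hit
9 -> hit
1 -> hit
9 -> hit
1 -> hit
9 -> hit
Hits: 11 of 16 references → 11/16 = 0.6875.

0.69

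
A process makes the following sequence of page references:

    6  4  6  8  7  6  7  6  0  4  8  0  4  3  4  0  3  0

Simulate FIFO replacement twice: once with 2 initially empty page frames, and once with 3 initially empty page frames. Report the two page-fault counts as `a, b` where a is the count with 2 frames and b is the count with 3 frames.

12, 10

2 frames: F F . F F F . . F F F F F F . F . . → 12 faults.
3 frames: F F . F F F . . F F F . . F . F . . → 10 faults.
10 < 12: adding a frame reduced faults, as is typical.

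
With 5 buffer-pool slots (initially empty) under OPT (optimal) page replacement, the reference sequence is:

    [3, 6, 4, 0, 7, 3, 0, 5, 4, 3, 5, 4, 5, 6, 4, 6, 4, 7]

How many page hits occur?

3: miss, frames [3]
6: miss, frames [3, 6]
4: miss, frames [3, 6, 4]
0: miss, frames [3, 6, 4, 0]
7: miss, frames [3, 6, 4, 0, 7]
3: hit
0: hit
5: miss, evict 0, frames [3, 6, 4, 7, 5]
4: hit
3: hit
5: hit
4: hit
5: hit
6: hit
4: hit
6: hit
4: hit
7: hit
Hits: 12.

12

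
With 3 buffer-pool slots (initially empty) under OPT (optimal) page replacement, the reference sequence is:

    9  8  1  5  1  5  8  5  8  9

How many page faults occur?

9: fault, frames [9]
8: fault, frames [9, 8]
1: fault, frames [9, 8, 1]
5: fault, evict 9, frames [8, 1, 5]
1: hit
5: hit
8: hit
5: hit
8: hit
9: fault, evict 5, frames [8, 1, 9]
Page faults: 5.

5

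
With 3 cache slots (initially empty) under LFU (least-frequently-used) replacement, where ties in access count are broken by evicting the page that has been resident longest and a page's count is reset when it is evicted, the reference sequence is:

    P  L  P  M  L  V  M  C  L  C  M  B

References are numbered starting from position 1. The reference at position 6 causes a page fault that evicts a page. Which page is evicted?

pos 1: P → miss, frames (P)
pos 2: L → miss, frames (P L)
pos 3: P → hit
pos 4: M → miss, frames (P L M)
pos 5: L → hit
pos 6: V → miss, evict M, frames (P L V)
At position 6, page M is evicted.

M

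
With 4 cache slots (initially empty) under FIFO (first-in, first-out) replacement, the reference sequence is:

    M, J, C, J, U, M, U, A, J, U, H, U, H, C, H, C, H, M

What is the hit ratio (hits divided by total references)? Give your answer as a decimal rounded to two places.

0.61

M → miss, frames [M]
J → miss, frames [M, J]
C → miss, frames [M, J, C]
J → hit
U → miss, frames [M, J, C, U]
M → hit
U → hit
A → miss, evict M, frames [J, C, U, A]
J → hit
U → hit
H → miss, evict J, frames [C, U, A, H]
U → hit
H → hit
C → hit
H → hit
C → hit
H → hit
M → miss, evict C, frames [U, A, H, M]
Hits: 11 of 18 references → 11/18 = 0.6111.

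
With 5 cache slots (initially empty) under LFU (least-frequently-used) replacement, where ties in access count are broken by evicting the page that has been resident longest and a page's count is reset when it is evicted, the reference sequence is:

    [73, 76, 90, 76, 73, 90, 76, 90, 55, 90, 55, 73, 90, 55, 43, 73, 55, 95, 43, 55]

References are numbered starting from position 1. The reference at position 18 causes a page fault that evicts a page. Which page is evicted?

43

pos 1: 73 -> miss, frames (73)
pos 2: 76 -> miss, frames (73 76)
pos 3: 90 -> miss, frames (73 76 90)
pos 4: 76 -> hit
pos 5: 73 -> hit
pos 6: 90 -> hit
pos 7: 76 -> hit
pos 8: 90 -> hit
pos 9: 55 -> miss, frames (73 76 90 55)
pos 10: 90 -> hit
pos 11: 55 -> hit
pos 12: 73 -> hit
pos 13: 90 -> hit
pos 14: 55 -> hit
pos 15: 43 -> miss, frames (73 76 90 55 43)
pos 16: 73 -> hit
pos 17: 55 -> hit
pos 18: 95 -> miss, evict 43, frames (73 76 90 55 95)
At position 18, page 43 is evicted.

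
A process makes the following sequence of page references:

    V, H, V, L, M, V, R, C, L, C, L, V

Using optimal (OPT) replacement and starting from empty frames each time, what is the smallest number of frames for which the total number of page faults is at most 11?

2

f=1: 12 faults
f=2: 8 faults
f=3: 6 faults
f=4: 6 faults
f=5: 6 faults
f=6: 6 faults
Smallest f with faults ≤ 11 is 2.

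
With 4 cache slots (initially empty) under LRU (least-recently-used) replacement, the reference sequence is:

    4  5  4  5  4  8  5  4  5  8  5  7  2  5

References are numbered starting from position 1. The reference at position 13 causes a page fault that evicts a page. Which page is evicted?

pos 1: 4 -> fault, frames [4]
pos 2: 5 -> fault, frames [4, 5]
pos 3: 4 -> hit
pos 4: 5 -> hit
pos 5: 4 -> hit
pos 6: 8 -> fault, frames [5, 4, 8]
pos 7: 5 -> hit
pos 8: 4 -> hit
pos 9: 5 -> hit
pos 10: 8 -> hit
pos 11: 5 -> hit
pos 12: 7 -> fault, frames [4, 8, 5, 7]
pos 13: 2 -> fault, evict 4, frames [8, 5, 7, 2]
At position 13, page 4 is evicted.

4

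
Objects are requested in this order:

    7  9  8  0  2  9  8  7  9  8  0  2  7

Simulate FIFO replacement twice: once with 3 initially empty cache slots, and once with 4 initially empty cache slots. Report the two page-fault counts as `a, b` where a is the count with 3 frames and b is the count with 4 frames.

10, 11

3 frames: F F F F F F F F . . F F . → 10 faults.
4 frames: F F F F F . . F F F F F F → 11 faults.
11 > 10: adding a frame increased faults — Belady's anomaly.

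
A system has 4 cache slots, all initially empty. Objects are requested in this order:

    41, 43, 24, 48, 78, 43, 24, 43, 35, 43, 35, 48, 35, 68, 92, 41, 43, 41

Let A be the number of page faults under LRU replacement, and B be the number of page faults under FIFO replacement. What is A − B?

Under LRU: F F F F F . . . F . . F . F F F F . → 11 faults.
Under FIFO: F F F F F . . . F F . . . F F F . . → 10 faults.
A − B = 11 − 10 = 1.

1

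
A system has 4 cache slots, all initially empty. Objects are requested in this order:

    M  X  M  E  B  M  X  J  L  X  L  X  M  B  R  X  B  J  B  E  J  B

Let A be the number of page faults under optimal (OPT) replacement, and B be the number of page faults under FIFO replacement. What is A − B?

-3

Under OPT: F F . F F . . F F . . . . . F . . F . F . . → 9 faults.
Under FIFO: F F . F F . . F F F . . F F F . . F . F . . → 12 faults.
A − B = 9 − 12 = -3.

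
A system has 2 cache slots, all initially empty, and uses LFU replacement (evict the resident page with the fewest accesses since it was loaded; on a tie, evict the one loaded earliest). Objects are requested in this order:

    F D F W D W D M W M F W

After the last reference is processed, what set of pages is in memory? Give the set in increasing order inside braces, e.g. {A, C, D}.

F: fault, frames {F}
D: fault, frames {F,D}
F: hit
W: fault, evict D, frames {F,W}
D: fault, evict W, frames {F,D}
W: fault, evict D, frames {F,W}
D: fault, evict W, frames {F,D}
M: fault, evict D, frames {F,M}
W: fault, evict M, frames {F,W}
M: fault, evict W, frames {F,M}
F: hit
W: fault, evict M, frames {F,W}

{F, W}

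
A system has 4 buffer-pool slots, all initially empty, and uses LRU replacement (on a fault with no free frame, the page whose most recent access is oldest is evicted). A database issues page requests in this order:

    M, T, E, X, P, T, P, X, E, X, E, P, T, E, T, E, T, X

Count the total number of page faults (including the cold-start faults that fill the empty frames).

5

M → fault, frames [M]
T → fault, frames [M, T]
E → fault, frames [M, T, E]
X → fault, frames [M, T, E, X]
P → fault, evict M, frames [T, E, X, P]
T → hit
P → hit
X → hit
E → hit
X → hit
E → hit
P → hit
T → hit
E → hit
T → hit
E → hit
T → hit
X → hit
Page faults: 5.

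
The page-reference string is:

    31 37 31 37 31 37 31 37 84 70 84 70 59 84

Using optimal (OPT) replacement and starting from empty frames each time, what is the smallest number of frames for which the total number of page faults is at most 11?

2

f=1: 14 faults
f=2: 5 faults
f=3: 5 faults
f=4: 5 faults
f=5: 5 faults
Smallest f with faults ≤ 11 is 2.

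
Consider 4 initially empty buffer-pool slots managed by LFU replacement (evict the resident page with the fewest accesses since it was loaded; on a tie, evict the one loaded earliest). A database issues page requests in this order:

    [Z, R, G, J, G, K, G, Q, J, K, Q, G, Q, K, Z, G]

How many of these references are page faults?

7

Z: miss, frames (Z)
R: miss, frames (Z R)
G: miss, frames (Z R G)
J: miss, frames (Z R G J)
G: hit
K: miss, evict Z, frames (R G J K)
G: hit
Q: miss, evict R, frames (G J K Q)
J: hit
K: hit
Q: hit
G: hit
Q: hit
K: hit
Z: miss, evict J, frames (G K Q Z)
G: hit
Page faults: 7.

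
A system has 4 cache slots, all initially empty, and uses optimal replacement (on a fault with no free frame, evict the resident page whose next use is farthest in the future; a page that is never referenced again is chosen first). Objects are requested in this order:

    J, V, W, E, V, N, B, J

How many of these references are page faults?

6

J: fault, frames [J]
V: fault, frames [J, V]
W: fault, frames [J, V, W]
E: fault, frames [J, V, W, E]
V: hit
N: fault, evict E, frames [J, V, W, N]
B: fault, evict N, frames [J, V, W, B]
J: hit
Page faults: 6.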